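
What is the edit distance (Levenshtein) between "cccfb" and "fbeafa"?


Computing edit distance: "cccfb" -> "fbeafa"
DP table:
           f    b    e    a    f    a
      0    1    2    3    4    5    6
  c   1    1    2    3    4    5    6
  c   2    2    2    3    4    5    6
  c   3    3    3    3    4    5    6
  f   4    3    4    4    4    4    5
  b   5    4    3    4    5    5    5
Edit distance = dp[5][6] = 5

5


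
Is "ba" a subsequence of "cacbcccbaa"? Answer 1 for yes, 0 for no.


Check if "ba" is a subsequence of "cacbcccbaa"
Greedy scan:
  Position 0 ('c'): no match needed
  Position 1 ('a'): no match needed
  Position 2 ('c'): no match needed
  Position 3 ('b'): matches sub[0] = 'b'
  Position 4 ('c'): no match needed
  Position 5 ('c'): no match needed
  Position 6 ('c'): no match needed
  Position 7 ('b'): no match needed
  Position 8 ('a'): matches sub[1] = 'a'
  Position 9 ('a'): no match needed
All 2 characters matched => is a subsequence

1


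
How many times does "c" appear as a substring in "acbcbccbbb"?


Searching for "c" in "acbcbccbbb"
Scanning each position:
  Position 0: "a" => no
  Position 1: "c" => MATCH
  Position 2: "b" => no
  Position 3: "c" => MATCH
  Position 4: "b" => no
  Position 5: "c" => MATCH
  Position 6: "c" => MATCH
  Position 7: "b" => no
  Position 8: "b" => no
  Position 9: "b" => no
Total occurrences: 4

4


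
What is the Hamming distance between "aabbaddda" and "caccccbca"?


Comparing "aabbaddda" and "caccccbca" position by position:
  Position 0: 'a' vs 'c' => differ
  Position 1: 'a' vs 'a' => same
  Position 2: 'b' vs 'c' => differ
  Position 3: 'b' vs 'c' => differ
  Position 4: 'a' vs 'c' => differ
  Position 5: 'd' vs 'c' => differ
  Position 6: 'd' vs 'b' => differ
  Position 7: 'd' vs 'c' => differ
  Position 8: 'a' vs 'a' => same
Total differences (Hamming distance): 7

7


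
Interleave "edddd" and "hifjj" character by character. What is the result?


Interleaving "edddd" and "hifjj":
  Position 0: 'e' from first, 'h' from second => "eh"
  Position 1: 'd' from first, 'i' from second => "di"
  Position 2: 'd' from first, 'f' from second => "df"
  Position 3: 'd' from first, 'j' from second => "dj"
  Position 4: 'd' from first, 'j' from second => "dj"
Result: ehdidfdjdj

ehdidfdjdj


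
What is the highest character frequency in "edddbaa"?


Input: edddbaa
Character counts:
  'a': 2
  'b': 1
  'd': 3
  'e': 1
Maximum frequency: 3

3


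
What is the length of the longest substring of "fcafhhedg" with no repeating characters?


Input: "fcafhhedg"
Sliding window (track last position of each char):
  Position 0 ('f'): window [0,0] length 1 -- new best
  Position 1 ('c'): window [0,1] length 2 -- new best
  Position 2 ('a'): window [0,2] length 3 -- new best
  Position 3 ('f'): repeat (last at 0), move window start to 1
  Position 3 ('f'): window [1,3] length 3
  Position 4 ('h'): window [1,4] length 4 -- new best
  Position 5 ('h'): repeat (last at 4), move window start to 5
  Position 5 ('h'): window [5,5] length 1
  Position 6 ('e'): window [5,6] length 2
  Position 7 ('d'): window [5,7] length 3
  Position 8 ('g'): window [5,8] length 4
Longest substring with no repeats: "cafh" with length 4

4


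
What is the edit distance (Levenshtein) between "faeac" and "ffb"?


Computing edit distance: "faeac" -> "ffb"
DP table:
           f    f    b
      0    1    2    3
  f   1    0    1    2
  a   2    1    1    2
  e   3    2    2    2
  a   4    3    3    3
  c   5    4    4    4
Edit distance = dp[5][3] = 4

4


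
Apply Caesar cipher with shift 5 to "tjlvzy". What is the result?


Caesar cipher: shift "tjlvzy" by 5
  't' (pos 19) + 5 = pos 24 = 'y'
  'j' (pos 9) + 5 = pos 14 = 'o'
  'l' (pos 11) + 5 = pos 16 = 'q'
  'v' (pos 21) + 5 = pos 0 = 'a'
  'z' (pos 25) + 5 = pos 4 = 'e'
  'y' (pos 24) + 5 = pos 3 = 'd'
Result: yoqaed

yoqaed


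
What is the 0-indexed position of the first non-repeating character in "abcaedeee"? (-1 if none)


Input: abcaedeee
Character frequencies:
  'a': 2
  'b': 1
  'c': 1
  'd': 1
  'e': 4
Scanning left to right for freq == 1:
  Position 0 ('a'): freq=2, skip
  Position 1 ('b'): unique! => answer = 1

1


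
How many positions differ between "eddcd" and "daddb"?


Comparing "eddcd" and "daddb" position by position:
  Position 0: 'e' vs 'd' => DIFFER
  Position 1: 'd' vs 'a' => DIFFER
  Position 2: 'd' vs 'd' => same
  Position 3: 'c' vs 'd' => DIFFER
  Position 4: 'd' vs 'b' => DIFFER
Positions that differ: 4

4


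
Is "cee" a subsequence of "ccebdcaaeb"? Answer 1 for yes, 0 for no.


Check if "cee" is a subsequence of "ccebdcaaeb"
Greedy scan:
  Position 0 ('c'): matches sub[0] = 'c'
  Position 1 ('c'): no match needed
  Position 2 ('e'): matches sub[1] = 'e'
  Position 3 ('b'): no match needed
  Position 4 ('d'): no match needed
  Position 5 ('c'): no match needed
  Position 6 ('a'): no match needed
  Position 7 ('a'): no match needed
  Position 8 ('e'): matches sub[2] = 'e'
  Position 9 ('b'): no match needed
All 3 characters matched => is a subsequence

1


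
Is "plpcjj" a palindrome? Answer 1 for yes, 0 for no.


Input: plpcjj
Reversed: jjcplp
  Compare pos 0 ('p') with pos 5 ('j'): MISMATCH
  Compare pos 1 ('l') with pos 4 ('j'): MISMATCH
  Compare pos 2 ('p') with pos 3 ('c'): MISMATCH
Result: not a palindrome

0


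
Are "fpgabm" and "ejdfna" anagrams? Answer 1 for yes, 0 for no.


Strings: "fpgabm", "ejdfna"
Sorted first:  abfgmp
Sorted second: adefjn
Differ at position 1: 'b' vs 'd' => not anagrams

0


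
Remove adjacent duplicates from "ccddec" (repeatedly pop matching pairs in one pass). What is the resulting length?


Input: ccddec
Stack-based adjacent duplicate removal:
  Read 'c': push. Stack: c
  Read 'c': matches stack top 'c' => pop. Stack: (empty)
  Read 'd': push. Stack: d
  Read 'd': matches stack top 'd' => pop. Stack: (empty)
  Read 'e': push. Stack: e
  Read 'c': push. Stack: ec
Final stack: "ec" (length 2)

2


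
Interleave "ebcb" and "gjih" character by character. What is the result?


Interleaving "ebcb" and "gjih":
  Position 0: 'e' from first, 'g' from second => "eg"
  Position 1: 'b' from first, 'j' from second => "bj"
  Position 2: 'c' from first, 'i' from second => "ci"
  Position 3: 'b' from first, 'h' from second => "bh"
Result: egbjcibh

egbjcibh


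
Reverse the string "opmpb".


Input: opmpb
Reading characters right to left:
  Position 4: 'b'
  Position 3: 'p'
  Position 2: 'm'
  Position 1: 'p'
  Position 0: 'o'
Reversed: bpmpo

bpmpo


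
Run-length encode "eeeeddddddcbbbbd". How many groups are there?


Input: eeeeddddddcbbbbd
Scanning for consecutive runs:
  Group 1: 'e' x 4 (positions 0-3)
  Group 2: 'd' x 6 (positions 4-9)
  Group 3: 'c' x 1 (positions 10-10)
  Group 4: 'b' x 4 (positions 11-14)
  Group 5: 'd' x 1 (positions 15-15)
Total groups: 5

5


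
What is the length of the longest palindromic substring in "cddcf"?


Input: "cddcf"
Checking substrings for palindromes:
  [0:4] "cddc" (len 4) => palindrome
  [1:3] "dd" (len 2) => palindrome
Longest palindromic substring: "cddc" with length 4

4


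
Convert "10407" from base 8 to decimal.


Input: "10407" in base 8
Positional expansion:
  Digit '1' (value 1) x 8^4 = 4096
  Digit '0' (value 0) x 8^3 = 0
  Digit '4' (value 4) x 8^2 = 256
  Digit '0' (value 0) x 8^1 = 0
  Digit '7' (value 7) x 8^0 = 7
Sum = 4359

4359


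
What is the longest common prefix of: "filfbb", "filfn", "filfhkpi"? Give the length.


Words: filfbb, filfn, filfhkpi
  Position 0: all 'f' => match
  Position 1: all 'i' => match
  Position 2: all 'l' => match
  Position 3: all 'f' => match
  Position 4: ('b', 'n', 'h') => mismatch, stop
LCP = "filf" (length 4)

4


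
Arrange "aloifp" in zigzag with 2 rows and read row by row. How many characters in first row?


Zigzag "aloifp" into 2 rows:
Placing characters:
  'a' => row 0
  'l' => row 1
  'o' => row 0
  'i' => row 1
  'f' => row 0
  'p' => row 1
Rows:
  Row 0: "aof"
  Row 1: "lip"
First row length: 3

3


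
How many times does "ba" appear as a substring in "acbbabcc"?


Searching for "ba" in "acbbabcc"
Scanning each position:
  Position 0: "ac" => no
  Position 1: "cb" => no
  Position 2: "bb" => no
  Position 3: "ba" => MATCH
  Position 4: "ab" => no
  Position 5: "bc" => no
  Position 6: "cc" => no
Total occurrences: 1

1


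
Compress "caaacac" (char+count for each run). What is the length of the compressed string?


Input: caaacac
Runs:
  'c' x 1 => "c1"
  'a' x 3 => "a3"
  'c' x 1 => "c1"
  'a' x 1 => "a1"
  'c' x 1 => "c1"
Compressed: "c1a3c1a1c1"
Compressed length: 10

10


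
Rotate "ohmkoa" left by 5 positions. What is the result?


Input: "ohmkoa", rotate left by 5
First 5 characters: "ohmko"
Remaining characters: "a"
Concatenate remaining + first: "a" + "ohmko" = "aohmko"

aohmko


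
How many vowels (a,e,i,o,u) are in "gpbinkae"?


Input: gpbinkae
Checking each character:
  'g' at position 0: consonant
  'p' at position 1: consonant
  'b' at position 2: consonant
  'i' at position 3: vowel (running total: 1)
  'n' at position 4: consonant
  'k' at position 5: consonant
  'a' at position 6: vowel (running total: 2)
  'e' at position 7: vowel (running total: 3)
Total vowels: 3

3


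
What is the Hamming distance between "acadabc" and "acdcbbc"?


Comparing "acadabc" and "acdcbbc" position by position:
  Position 0: 'a' vs 'a' => same
  Position 1: 'c' vs 'c' => same
  Position 2: 'a' vs 'd' => differ
  Position 3: 'd' vs 'c' => differ
  Position 4: 'a' vs 'b' => differ
  Position 5: 'b' vs 'b' => same
  Position 6: 'c' vs 'c' => same
Total differences (Hamming distance): 3

3


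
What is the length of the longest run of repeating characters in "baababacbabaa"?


Input: "baababacbabaa"
Scanning for longest run:
  Position 1 ('a'): new char, reset run to 1
  Position 2 ('a'): continues run of 'a', length=2
  Position 3 ('b'): new char, reset run to 1
  Position 4 ('a'): new char, reset run to 1
  Position 5 ('b'): new char, reset run to 1
  Position 6 ('a'): new char, reset run to 1
  Position 7 ('c'): new char, reset run to 1
  Position 8 ('b'): new char, reset run to 1
  Position 9 ('a'): new char, reset run to 1
  Position 10 ('b'): new char, reset run to 1
  Position 11 ('a'): new char, reset run to 1
  Position 12 ('a'): continues run of 'a', length=2
Longest run: 'a' with length 2

2


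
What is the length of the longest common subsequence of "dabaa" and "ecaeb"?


LCS of "dabaa" and "ecaeb"
DP table:
           e    c    a    e    b
      0    0    0    0    0    0
  d   0    0    0    0    0    0
  a   0    0    0    1    1    1
  b   0    0    0    1    1    2
  a   0    0    0    1    1    2
  a   0    0    0    1    1    2
LCS length = dp[5][5] = 2

2


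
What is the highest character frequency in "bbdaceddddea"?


Input: bbdaceddddea
Character counts:
  'a': 2
  'b': 2
  'c': 1
  'd': 5
  'e': 2
Maximum frequency: 5

5


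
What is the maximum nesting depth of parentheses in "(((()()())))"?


Input: "(((()()())))"
Tracking depth:
  Position 0 '(': depth becomes 1
  Position 1 '(': depth becomes 2
  Position 2 '(': depth becomes 3
  Position 3 '(': depth becomes 4
  Position 4 ')': depth becomes 3
  Position 5 '(': depth becomes 4
  Position 6 ')': depth becomes 3
  Position 7 '(': depth becomes 4
  Position 8 ')': depth becomes 3
  Position 9 ')': depth becomes 2
  Position 10 ')': depth becomes 1
  Position 11 ')': depth becomes 0
Maximum depth reached: 4

4


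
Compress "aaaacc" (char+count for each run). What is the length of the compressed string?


Input: aaaacc
Runs:
  'a' x 4 => "a4"
  'c' x 2 => "c2"
Compressed: "a4c2"
Compressed length: 4

4


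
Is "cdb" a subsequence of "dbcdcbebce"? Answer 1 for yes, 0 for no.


Check if "cdb" is a subsequence of "dbcdcbebce"
Greedy scan:
  Position 0 ('d'): no match needed
  Position 1 ('b'): no match needed
  Position 2 ('c'): matches sub[0] = 'c'
  Position 3 ('d'): matches sub[1] = 'd'
  Position 4 ('c'): no match needed
  Position 5 ('b'): matches sub[2] = 'b'
  Position 6 ('e'): no match needed
  Position 7 ('b'): no match needed
  Position 8 ('c'): no match needed
  Position 9 ('e'): no match needed
All 3 characters matched => is a subsequence

1


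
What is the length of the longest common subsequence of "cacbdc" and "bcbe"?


LCS of "cacbdc" and "bcbe"
DP table:
           b    c    b    e
      0    0    0    0    0
  c   0    0    1    1    1
  a   0    0    1    1    1
  c   0    0    1    1    1
  b   0    1    1    2    2
  d   0    1    1    2    2
  c   0    1    2    2    2
LCS length = dp[6][4] = 2

2


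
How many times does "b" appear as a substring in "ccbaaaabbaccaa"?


Searching for "b" in "ccbaaaabbaccaa"
Scanning each position:
  Position 0: "c" => no
  Position 1: "c" => no
  Position 2: "b" => MATCH
  Position 3: "a" => no
  Position 4: "a" => no
  Position 5: "a" => no
  Position 6: "a" => no
  Position 7: "b" => MATCH
  Position 8: "b" => MATCH
  Position 9: "a" => no
  Position 10: "c" => no
  Position 11: "c" => no
  Position 12: "a" => no
  Position 13: "a" => no
Total occurrences: 3

3


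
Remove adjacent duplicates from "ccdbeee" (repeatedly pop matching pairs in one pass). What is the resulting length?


Input: ccdbeee
Stack-based adjacent duplicate removal:
  Read 'c': push. Stack: c
  Read 'c': matches stack top 'c' => pop. Stack: (empty)
  Read 'd': push. Stack: d
  Read 'b': push. Stack: db
  Read 'e': push. Stack: dbe
  Read 'e': matches stack top 'e' => pop. Stack: db
  Read 'e': push. Stack: dbe
Final stack: "dbe" (length 3)

3


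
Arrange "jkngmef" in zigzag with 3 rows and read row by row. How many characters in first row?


Zigzag "jkngmef" into 3 rows:
Placing characters:
  'j' => row 0
  'k' => row 1
  'n' => row 2
  'g' => row 1
  'm' => row 0
  'e' => row 1
  'f' => row 2
Rows:
  Row 0: "jm"
  Row 1: "kge"
  Row 2: "nf"
First row length: 2

2


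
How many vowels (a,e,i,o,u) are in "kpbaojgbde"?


Input: kpbaojgbde
Checking each character:
  'k' at position 0: consonant
  'p' at position 1: consonant
  'b' at position 2: consonant
  'a' at position 3: vowel (running total: 1)
  'o' at position 4: vowel (running total: 2)
  'j' at position 5: consonant
  'g' at position 6: consonant
  'b' at position 7: consonant
  'd' at position 8: consonant
  'e' at position 9: vowel (running total: 3)
Total vowels: 3

3


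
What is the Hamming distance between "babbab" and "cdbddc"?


Comparing "babbab" and "cdbddc" position by position:
  Position 0: 'b' vs 'c' => differ
  Position 1: 'a' vs 'd' => differ
  Position 2: 'b' vs 'b' => same
  Position 3: 'b' vs 'd' => differ
  Position 4: 'a' vs 'd' => differ
  Position 5: 'b' vs 'c' => differ
Total differences (Hamming distance): 5

5


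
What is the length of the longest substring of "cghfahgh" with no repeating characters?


Input: "cghfahgh"
Sliding window (track last position of each char):
  Position 0 ('c'): window [0,0] length 1 -- new best
  Position 1 ('g'): window [0,1] length 2 -- new best
  Position 2 ('h'): window [0,2] length 3 -- new best
  Position 3 ('f'): window [0,3] length 4 -- new best
  Position 4 ('a'): window [0,4] length 5 -- new best
  Position 5 ('h'): repeat (last at 2), move window start to 3
  Position 5 ('h'): window [3,5] length 3
  Position 6 ('g'): window [3,6] length 4
  Position 7 ('h'): repeat (last at 5), move window start to 6
  Position 7 ('h'): window [6,7] length 2
Longest substring with no repeats: "cghfa" with length 5

5


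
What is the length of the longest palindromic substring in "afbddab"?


Input: "afbddab"
Checking substrings for palindromes:
  [3:5] "dd" (len 2) => palindrome
Longest palindromic substring: "dd" with length 2

2


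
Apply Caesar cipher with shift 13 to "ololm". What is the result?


Caesar cipher: shift "ololm" by 13
  'o' (pos 14) + 13 = pos 1 = 'b'
  'l' (pos 11) + 13 = pos 24 = 'y'
  'o' (pos 14) + 13 = pos 1 = 'b'
  'l' (pos 11) + 13 = pos 24 = 'y'
  'm' (pos 12) + 13 = pos 25 = 'z'
Result: bybyz

bybyz


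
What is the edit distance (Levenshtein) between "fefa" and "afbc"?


Computing edit distance: "fefa" -> "afbc"
DP table:
           a    f    b    c
      0    1    2    3    4
  f   1    1    1    2    3
  e   2    2    2    2    3
  f   3    3    2    3    3
  a   4    3    3    3    4
Edit distance = dp[4][4] = 4

4


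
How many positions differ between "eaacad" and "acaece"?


Comparing "eaacad" and "acaece" position by position:
  Position 0: 'e' vs 'a' => DIFFER
  Position 1: 'a' vs 'c' => DIFFER
  Position 2: 'a' vs 'a' => same
  Position 3: 'c' vs 'e' => DIFFER
  Position 4: 'a' vs 'c' => DIFFER
  Position 5: 'd' vs 'e' => DIFFER
Positions that differ: 5

5


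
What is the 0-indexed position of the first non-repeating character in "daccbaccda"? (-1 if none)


Input: daccbaccda
Character frequencies:
  'a': 3
  'b': 1
  'c': 4
  'd': 2
Scanning left to right for freq == 1:
  Position 0 ('d'): freq=2, skip
  Position 1 ('a'): freq=3, skip
  Position 2 ('c'): freq=4, skip
  Position 3 ('c'): freq=4, skip
  Position 4 ('b'): unique! => answer = 4

4


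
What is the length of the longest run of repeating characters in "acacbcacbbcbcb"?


Input: "acacbcacbbcbcb"
Scanning for longest run:
  Position 1 ('c'): new char, reset run to 1
  Position 2 ('a'): new char, reset run to 1
  Position 3 ('c'): new char, reset run to 1
  Position 4 ('b'): new char, reset run to 1
  Position 5 ('c'): new char, reset run to 1
  Position 6 ('a'): new char, reset run to 1
  Position 7 ('c'): new char, reset run to 1
  Position 8 ('b'): new char, reset run to 1
  Position 9 ('b'): continues run of 'b', length=2
  Position 10 ('c'): new char, reset run to 1
  Position 11 ('b'): new char, reset run to 1
  Position 12 ('c'): new char, reset run to 1
  Position 13 ('b'): new char, reset run to 1
Longest run: 'b' with length 2

2


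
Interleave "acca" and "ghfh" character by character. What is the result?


Interleaving "acca" and "ghfh":
  Position 0: 'a' from first, 'g' from second => "ag"
  Position 1: 'c' from first, 'h' from second => "ch"
  Position 2: 'c' from first, 'f' from second => "cf"
  Position 3: 'a' from first, 'h' from second => "ah"
Result: agchcfah

agchcfah


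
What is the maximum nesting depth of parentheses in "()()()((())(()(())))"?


Input: "()()()((())(()(())))"
Tracking depth:
  Position 0 '(': depth becomes 1
  Position 1 ')': depth becomes 0
  Position 2 '(': depth becomes 1
  Position 3 ')': depth becomes 0
  Position 4 '(': depth becomes 1
  Position 5 ')': depth becomes 0
  Position 6 '(': depth becomes 1
  Position 7 '(': depth becomes 2
  Position 8 '(': depth becomes 3
  Position 9 ')': depth becomes 2
  Position 10 ')': depth becomes 1
  Position 11 '(': depth becomes 2
  Position 12 '(': depth becomes 3
  Position 13 ')': depth becomes 2
  Position 14 '(': depth becomes 3
  Position 15 '(': depth becomes 4
  Position 16 ')': depth becomes 3
  Position 17 ')': depth becomes 2
  Position 18 ')': depth becomes 1
  Position 19 ')': depth becomes 0
Maximum depth reached: 4

4


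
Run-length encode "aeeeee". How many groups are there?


Input: aeeeee
Scanning for consecutive runs:
  Group 1: 'a' x 1 (positions 0-0)
  Group 2: 'e' x 5 (positions 1-5)
Total groups: 2

2


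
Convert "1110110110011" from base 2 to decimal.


Input: "1110110110011" in base 2
Positional expansion:
  Digit '1' (value 1) x 2^12 = 4096
  Digit '1' (value 1) x 2^11 = 2048
  Digit '1' (value 1) x 2^10 = 1024
  Digit '0' (value 0) x 2^9 = 0
  Digit '1' (value 1) x 2^8 = 256
  Digit '1' (value 1) x 2^7 = 128
  Digit '0' (value 0) x 2^6 = 0
  Digit '1' (value 1) x 2^5 = 32
  Digit '1' (value 1) x 2^4 = 16
  Digit '0' (value 0) x 2^3 = 0
  Digit '0' (value 0) x 2^2 = 0
  Digit '1' (value 1) x 2^1 = 2
  Digit '1' (value 1) x 2^0 = 1
Sum = 7603

7603


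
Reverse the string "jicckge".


Input: jicckge
Reading characters right to left:
  Position 6: 'e'
  Position 5: 'g'
  Position 4: 'k'
  Position 3: 'c'
  Position 2: 'c'
  Position 1: 'i'
  Position 0: 'j'
Reversed: egkccij

egkccij


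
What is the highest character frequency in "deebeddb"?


Input: deebeddb
Character counts:
  'b': 2
  'd': 3
  'e': 3
Maximum frequency: 3

3


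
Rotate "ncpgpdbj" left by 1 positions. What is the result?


Input: "ncpgpdbj", rotate left by 1
First 1 characters: "n"
Remaining characters: "cpgpdbj"
Concatenate remaining + first: "cpgpdbj" + "n" = "cpgpdbjn"

cpgpdbjn


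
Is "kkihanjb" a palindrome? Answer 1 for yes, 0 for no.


Input: kkihanjb
Reversed: bjnahikk
  Compare pos 0 ('k') with pos 7 ('b'): MISMATCH
  Compare pos 1 ('k') with pos 6 ('j'): MISMATCH
  Compare pos 2 ('i') with pos 5 ('n'): MISMATCH
  Compare pos 3 ('h') with pos 4 ('a'): MISMATCH
Result: not a palindrome

0


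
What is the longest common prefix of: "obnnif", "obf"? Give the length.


Words: obnnif, obf
  Position 0: all 'o' => match
  Position 1: all 'b' => match
  Position 2: ('n', 'f') => mismatch, stop
LCP = "ob" (length 2)

2


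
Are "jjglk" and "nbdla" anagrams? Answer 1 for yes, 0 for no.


Strings: "jjglk", "nbdla"
Sorted first:  gjjkl
Sorted second: abdln
Differ at position 0: 'g' vs 'a' => not anagrams

0


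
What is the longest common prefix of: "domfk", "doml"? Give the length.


Words: domfk, doml
  Position 0: all 'd' => match
  Position 1: all 'o' => match
  Position 2: all 'm' => match
  Position 3: ('f', 'l') => mismatch, stop
LCP = "dom" (length 3)

3


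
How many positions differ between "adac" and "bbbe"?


Comparing "adac" and "bbbe" position by position:
  Position 0: 'a' vs 'b' => DIFFER
  Position 1: 'd' vs 'b' => DIFFER
  Position 2: 'a' vs 'b' => DIFFER
  Position 3: 'c' vs 'e' => DIFFER
Positions that differ: 4

4


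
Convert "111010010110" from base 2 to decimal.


Input: "111010010110" in base 2
Positional expansion:
  Digit '1' (value 1) x 2^11 = 2048
  Digit '1' (value 1) x 2^10 = 1024
  Digit '1' (value 1) x 2^9 = 512
  Digit '0' (value 0) x 2^8 = 0
  Digit '1' (value 1) x 2^7 = 128
  Digit '0' (value 0) x 2^6 = 0
  Digit '0' (value 0) x 2^5 = 0
  Digit '1' (value 1) x 2^4 = 16
  Digit '0' (value 0) x 2^3 = 0
  Digit '1' (value 1) x 2^2 = 4
  Digit '1' (value 1) x 2^1 = 2
  Digit '0' (value 0) x 2^0 = 0
Sum = 3734

3734


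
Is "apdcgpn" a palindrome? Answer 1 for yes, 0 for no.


Input: apdcgpn
Reversed: npgcdpa
  Compare pos 0 ('a') with pos 6 ('n'): MISMATCH
  Compare pos 1 ('p') with pos 5 ('p'): match
  Compare pos 2 ('d') with pos 4 ('g'): MISMATCH
Result: not a palindrome

0


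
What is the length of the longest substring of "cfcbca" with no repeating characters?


Input: "cfcbca"
Sliding window (track last position of each char):
  Position 0 ('c'): window [0,0] length 1 -- new best
  Position 1 ('f'): window [0,1] length 2 -- new best
  Position 2 ('c'): repeat (last at 0), move window start to 1
  Position 2 ('c'): window [1,2] length 2
  Position 3 ('b'): window [1,3] length 3 -- new best
  Position 4 ('c'): repeat (last at 2), move window start to 3
  Position 4 ('c'): window [3,4] length 2
  Position 5 ('a'): window [3,5] length 3
Longest substring with no repeats: "fcb" with length 3

3


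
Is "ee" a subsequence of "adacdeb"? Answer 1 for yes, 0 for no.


Check if "ee" is a subsequence of "adacdeb"
Greedy scan:
  Position 0 ('a'): no match needed
  Position 1 ('d'): no match needed
  Position 2 ('a'): no match needed
  Position 3 ('c'): no match needed
  Position 4 ('d'): no match needed
  Position 5 ('e'): matches sub[0] = 'e'
  Position 6 ('b'): no match needed
Only matched 1/2 characters => not a subsequence

0


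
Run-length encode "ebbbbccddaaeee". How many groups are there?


Input: ebbbbccddaaeee
Scanning for consecutive runs:
  Group 1: 'e' x 1 (positions 0-0)
  Group 2: 'b' x 4 (positions 1-4)
  Group 3: 'c' x 2 (positions 5-6)
  Group 4: 'd' x 2 (positions 7-8)
  Group 5: 'a' x 2 (positions 9-10)
  Group 6: 'e' x 3 (positions 11-13)
Total groups: 6

6


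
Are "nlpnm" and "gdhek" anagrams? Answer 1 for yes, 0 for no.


Strings: "nlpnm", "gdhek"
Sorted first:  lmnnp
Sorted second: deghk
Differ at position 0: 'l' vs 'd' => not anagrams

0


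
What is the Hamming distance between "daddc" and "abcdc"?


Comparing "daddc" and "abcdc" position by position:
  Position 0: 'd' vs 'a' => differ
  Position 1: 'a' vs 'b' => differ
  Position 2: 'd' vs 'c' => differ
  Position 3: 'd' vs 'd' => same
  Position 4: 'c' vs 'c' => same
Total differences (Hamming distance): 3

3


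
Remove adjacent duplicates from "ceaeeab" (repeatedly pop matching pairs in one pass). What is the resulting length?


Input: ceaeeab
Stack-based adjacent duplicate removal:
  Read 'c': push. Stack: c
  Read 'e': push. Stack: ce
  Read 'a': push. Stack: cea
  Read 'e': push. Stack: ceae
  Read 'e': matches stack top 'e' => pop. Stack: cea
  Read 'a': matches stack top 'a' => pop. Stack: ce
  Read 'b': push. Stack: ceb
Final stack: "ceb" (length 3)

3


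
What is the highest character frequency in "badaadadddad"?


Input: badaadadddad
Character counts:
  'a': 5
  'b': 1
  'd': 6
Maximum frequency: 6

6


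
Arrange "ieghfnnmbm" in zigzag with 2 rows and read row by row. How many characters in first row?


Zigzag "ieghfnnmbm" into 2 rows:
Placing characters:
  'i' => row 0
  'e' => row 1
  'g' => row 0
  'h' => row 1
  'f' => row 0
  'n' => row 1
  'n' => row 0
  'm' => row 1
  'b' => row 0
  'm' => row 1
Rows:
  Row 0: "igfnb"
  Row 1: "ehnmm"
First row length: 5

5


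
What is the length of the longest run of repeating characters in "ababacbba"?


Input: "ababacbba"
Scanning for longest run:
  Position 1 ('b'): new char, reset run to 1
  Position 2 ('a'): new char, reset run to 1
  Position 3 ('b'): new char, reset run to 1
  Position 4 ('a'): new char, reset run to 1
  Position 5 ('c'): new char, reset run to 1
  Position 6 ('b'): new char, reset run to 1
  Position 7 ('b'): continues run of 'b', length=2
  Position 8 ('a'): new char, reset run to 1
Longest run: 'b' with length 2

2


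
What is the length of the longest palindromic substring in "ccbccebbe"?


Input: "ccbccebbe"
Checking substrings for palindromes:
  [0:5] "ccbcc" (len 5) => palindrome
  [5:9] "ebbe" (len 4) => palindrome
  [1:4] "cbc" (len 3) => palindrome
  [0:2] "cc" (len 2) => palindrome
  [3:5] "cc" (len 2) => palindrome
  [6:8] "bb" (len 2) => palindrome
Longest palindromic substring: "ccbcc" with length 5

5


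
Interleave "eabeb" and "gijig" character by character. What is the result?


Interleaving "eabeb" and "gijig":
  Position 0: 'e' from first, 'g' from second => "eg"
  Position 1: 'a' from first, 'i' from second => "ai"
  Position 2: 'b' from first, 'j' from second => "bj"
  Position 3: 'e' from first, 'i' from second => "ei"
  Position 4: 'b' from first, 'g' from second => "bg"
Result: egaibjeibg

egaibjeibg


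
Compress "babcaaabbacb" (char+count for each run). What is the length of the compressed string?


Input: babcaaabbacb
Runs:
  'b' x 1 => "b1"
  'a' x 1 => "a1"
  'b' x 1 => "b1"
  'c' x 1 => "c1"
  'a' x 3 => "a3"
  'b' x 2 => "b2"
  'a' x 1 => "a1"
  'c' x 1 => "c1"
  'b' x 1 => "b1"
Compressed: "b1a1b1c1a3b2a1c1b1"
Compressed length: 18

18


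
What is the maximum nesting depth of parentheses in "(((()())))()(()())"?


Input: "(((()())))()(()())"
Tracking depth:
  Position 0 '(': depth becomes 1
  Position 1 '(': depth becomes 2
  Position 2 '(': depth becomes 3
  Position 3 '(': depth becomes 4
  Position 4 ')': depth becomes 3
  Position 5 '(': depth becomes 4
  Position 6 ')': depth becomes 3
  Position 7 ')': depth becomes 2
  Position 8 ')': depth becomes 1
  Position 9 ')': depth becomes 0
  Position 10 '(': depth becomes 1
  Position 11 ')': depth becomes 0
  Position 12 '(': depth becomes 1
  Position 13 '(': depth becomes 2
  Position 14 ')': depth becomes 1
  Position 15 '(': depth becomes 2
  Position 16 ')': depth becomes 1
  Position 17 ')': depth becomes 0
Maximum depth reached: 4

4


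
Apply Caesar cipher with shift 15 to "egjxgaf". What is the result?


Caesar cipher: shift "egjxgaf" by 15
  'e' (pos 4) + 15 = pos 19 = 't'
  'g' (pos 6) + 15 = pos 21 = 'v'
  'j' (pos 9) + 15 = pos 24 = 'y'
  'x' (pos 23) + 15 = pos 12 = 'm'
  'g' (pos 6) + 15 = pos 21 = 'v'
  'a' (pos 0) + 15 = pos 15 = 'p'
  'f' (pos 5) + 15 = pos 20 = 'u'
Result: tvymvpu

tvymvpu


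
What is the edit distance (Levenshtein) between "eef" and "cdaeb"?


Computing edit distance: "eef" -> "cdaeb"
DP table:
           c    d    a    e    b
      0    1    2    3    4    5
  e   1    1    2    3    3    4
  e   2    2    2    3    3    4
  f   3    3    3    3    4    4
Edit distance = dp[3][5] = 4

4


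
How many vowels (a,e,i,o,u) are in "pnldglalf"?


Input: pnldglalf
Checking each character:
  'p' at position 0: consonant
  'n' at position 1: consonant
  'l' at position 2: consonant
  'd' at position 3: consonant
  'g' at position 4: consonant
  'l' at position 5: consonant
  'a' at position 6: vowel (running total: 1)
  'l' at position 7: consonant
  'f' at position 8: consonant
Total vowels: 1

1


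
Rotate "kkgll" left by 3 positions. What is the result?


Input: "kkgll", rotate left by 3
First 3 characters: "kkg"
Remaining characters: "ll"
Concatenate remaining + first: "ll" + "kkg" = "llkkg"

llkkg


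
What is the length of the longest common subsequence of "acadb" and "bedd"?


LCS of "acadb" and "bedd"
DP table:
           b    e    d    d
      0    0    0    0    0
  a   0    0    0    0    0
  c   0    0    0    0    0
  a   0    0    0    0    0
  d   0    0    0    1    1
  b   0    1    1    1    1
LCS length = dp[5][4] = 1

1


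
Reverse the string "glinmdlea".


Input: glinmdlea
Reading characters right to left:
  Position 8: 'a'
  Position 7: 'e'
  Position 6: 'l'
  Position 5: 'd'
  Position 4: 'm'
  Position 3: 'n'
  Position 2: 'i'
  Position 1: 'l'
  Position 0: 'g'
Reversed: aeldmnilg

aeldmnilg


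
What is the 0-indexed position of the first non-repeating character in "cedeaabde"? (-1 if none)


Input: cedeaabde
Character frequencies:
  'a': 2
  'b': 1
  'c': 1
  'd': 2
  'e': 3
Scanning left to right for freq == 1:
  Position 0 ('c'): unique! => answer = 0

0


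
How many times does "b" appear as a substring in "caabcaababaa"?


Searching for "b" in "caabcaababaa"
Scanning each position:
  Position 0: "c" => no
  Position 1: "a" => no
  Position 2: "a" => no
  Position 3: "b" => MATCH
  Position 4: "c" => no
  Position 5: "a" => no
  Position 6: "a" => no
  Position 7: "b" => MATCH
  Position 8: "a" => no
  Position 9: "b" => MATCH
  Position 10: "a" => no
  Position 11: "a" => no
Total occurrences: 3

3


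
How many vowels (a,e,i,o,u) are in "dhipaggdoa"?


Input: dhipaggdoa
Checking each character:
  'd' at position 0: consonant
  'h' at position 1: consonant
  'i' at position 2: vowel (running total: 1)
  'p' at position 3: consonant
  'a' at position 4: vowel (running total: 2)
  'g' at position 5: consonant
  'g' at position 6: consonant
  'd' at position 7: consonant
  'o' at position 8: vowel (running total: 3)
  'a' at position 9: vowel (running total: 4)
Total vowels: 4

4


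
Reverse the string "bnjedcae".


Input: bnjedcae
Reading characters right to left:
  Position 7: 'e'
  Position 6: 'a'
  Position 5: 'c'
  Position 4: 'd'
  Position 3: 'e'
  Position 2: 'j'
  Position 1: 'n'
  Position 0: 'b'
Reversed: eacdejnb

eacdejnb


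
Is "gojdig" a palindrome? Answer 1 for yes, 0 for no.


Input: gojdig
Reversed: gidjog
  Compare pos 0 ('g') with pos 5 ('g'): match
  Compare pos 1 ('o') with pos 4 ('i'): MISMATCH
  Compare pos 2 ('j') with pos 3 ('d'): MISMATCH
Result: not a palindrome

0


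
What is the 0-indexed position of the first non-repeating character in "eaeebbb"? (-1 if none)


Input: eaeebbb
Character frequencies:
  'a': 1
  'b': 3
  'e': 3
Scanning left to right for freq == 1:
  Position 0 ('e'): freq=3, skip
  Position 1 ('a'): unique! => answer = 1

1


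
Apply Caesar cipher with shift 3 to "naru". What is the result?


Caesar cipher: shift "naru" by 3
  'n' (pos 13) + 3 = pos 16 = 'q'
  'a' (pos 0) + 3 = pos 3 = 'd'
  'r' (pos 17) + 3 = pos 20 = 'u'
  'u' (pos 20) + 3 = pos 23 = 'x'
Result: qdux

qdux


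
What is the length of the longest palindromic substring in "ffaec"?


Input: "ffaec"
Checking substrings for palindromes:
  [0:2] "ff" (len 2) => palindrome
Longest palindromic substring: "ff" with length 2

2


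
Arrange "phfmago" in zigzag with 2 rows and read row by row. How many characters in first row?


Zigzag "phfmago" into 2 rows:
Placing characters:
  'p' => row 0
  'h' => row 1
  'f' => row 0
  'm' => row 1
  'a' => row 0
  'g' => row 1
  'o' => row 0
Rows:
  Row 0: "pfao"
  Row 1: "hmg"
First row length: 4

4


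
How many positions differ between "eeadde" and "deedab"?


Comparing "eeadde" and "deedab" position by position:
  Position 0: 'e' vs 'd' => DIFFER
  Position 1: 'e' vs 'e' => same
  Position 2: 'a' vs 'e' => DIFFER
  Position 3: 'd' vs 'd' => same
  Position 4: 'd' vs 'a' => DIFFER
  Position 5: 'e' vs 'b' => DIFFER
Positions that differ: 4

4


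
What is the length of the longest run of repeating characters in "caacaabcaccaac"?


Input: "caacaabcaccaac"
Scanning for longest run:
  Position 1 ('a'): new char, reset run to 1
  Position 2 ('a'): continues run of 'a', length=2
  Position 3 ('c'): new char, reset run to 1
  Position 4 ('a'): new char, reset run to 1
  Position 5 ('a'): continues run of 'a', length=2
  Position 6 ('b'): new char, reset run to 1
  Position 7 ('c'): new char, reset run to 1
  Position 8 ('a'): new char, reset run to 1
  Position 9 ('c'): new char, reset run to 1
  Position 10 ('c'): continues run of 'c', length=2
  Position 11 ('a'): new char, reset run to 1
  Position 12 ('a'): continues run of 'a', length=2
  Position 13 ('c'): new char, reset run to 1
Longest run: 'a' with length 2

2


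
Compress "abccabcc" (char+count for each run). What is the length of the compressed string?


Input: abccabcc
Runs:
  'a' x 1 => "a1"
  'b' x 1 => "b1"
  'c' x 2 => "c2"
  'a' x 1 => "a1"
  'b' x 1 => "b1"
  'c' x 2 => "c2"
Compressed: "a1b1c2a1b1c2"
Compressed length: 12

12


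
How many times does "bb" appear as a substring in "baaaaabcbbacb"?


Searching for "bb" in "baaaaabcbbacb"
Scanning each position:
  Position 0: "ba" => no
  Position 1: "aa" => no
  Position 2: "aa" => no
  Position 3: "aa" => no
  Position 4: "aa" => no
  Position 5: "ab" => no
  Position 6: "bc" => no
  Position 7: "cb" => no
  Position 8: "bb" => MATCH
  Position 9: "ba" => no
  Position 10: "ac" => no
  Position 11: "cb" => no
Total occurrences: 1

1


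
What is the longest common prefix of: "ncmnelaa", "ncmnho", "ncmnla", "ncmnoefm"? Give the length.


Words: ncmnelaa, ncmnho, ncmnla, ncmnoefm
  Position 0: all 'n' => match
  Position 1: all 'c' => match
  Position 2: all 'm' => match
  Position 3: all 'n' => match
  Position 4: ('e', 'h', 'l', 'o') => mismatch, stop
LCP = "ncmn" (length 4)

4


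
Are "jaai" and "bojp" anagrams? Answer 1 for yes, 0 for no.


Strings: "jaai", "bojp"
Sorted first:  aaij
Sorted second: bjop
Differ at position 0: 'a' vs 'b' => not anagrams

0


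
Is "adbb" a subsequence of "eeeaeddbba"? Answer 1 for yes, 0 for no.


Check if "adbb" is a subsequence of "eeeaeddbba"
Greedy scan:
  Position 0 ('e'): no match needed
  Position 1 ('e'): no match needed
  Position 2 ('e'): no match needed
  Position 3 ('a'): matches sub[0] = 'a'
  Position 4 ('e'): no match needed
  Position 5 ('d'): matches sub[1] = 'd'
  Position 6 ('d'): no match needed
  Position 7 ('b'): matches sub[2] = 'b'
  Position 8 ('b'): matches sub[3] = 'b'
  Position 9 ('a'): no match needed
All 4 characters matched => is a subsequence

1


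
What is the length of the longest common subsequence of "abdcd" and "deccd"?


LCS of "abdcd" and "deccd"
DP table:
           d    e    c    c    d
      0    0    0    0    0    0
  a   0    0    0    0    0    0
  b   0    0    0    0    0    0
  d   0    1    1    1    1    1
  c   0    1    1    2    2    2
  d   0    1    1    2    2    3
LCS length = dp[5][5] = 3

3


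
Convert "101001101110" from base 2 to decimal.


Input: "101001101110" in base 2
Positional expansion:
  Digit '1' (value 1) x 2^11 = 2048
  Digit '0' (value 0) x 2^10 = 0
  Digit '1' (value 1) x 2^9 = 512
  Digit '0' (value 0) x 2^8 = 0
  Digit '0' (value 0) x 2^7 = 0
  Digit '1' (value 1) x 2^6 = 64
  Digit '1' (value 1) x 2^5 = 32
  Digit '0' (value 0) x 2^4 = 0
  Digit '1' (value 1) x 2^3 = 8
  Digit '1' (value 1) x 2^2 = 4
  Digit '1' (value 1) x 2^1 = 2
  Digit '0' (value 0) x 2^0 = 0
Sum = 2670

2670


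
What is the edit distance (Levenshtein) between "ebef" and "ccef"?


Computing edit distance: "ebef" -> "ccef"
DP table:
           c    c    e    f
      0    1    2    3    4
  e   1    1    2    2    3
  b   2    2    2    3    3
  e   3    3    3    2    3
  f   4    4    4    3    2
Edit distance = dp[4][4] = 2

2


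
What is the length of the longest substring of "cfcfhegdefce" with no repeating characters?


Input: "cfcfhegdefce"
Sliding window (track last position of each char):
  Position 0 ('c'): window [0,0] length 1 -- new best
  Position 1 ('f'): window [0,1] length 2 -- new best
  Position 2 ('c'): repeat (last at 0), move window start to 1
  Position 2 ('c'): window [1,2] length 2
  Position 3 ('f'): repeat (last at 1), move window start to 2
  Position 3 ('f'): window [2,3] length 2
  Position 4 ('h'): window [2,4] length 3 -- new best
  Position 5 ('e'): window [2,5] length 4 -- new best
  Position 6 ('g'): window [2,6] length 5 -- new best
  Position 7 ('d'): window [2,7] length 6 -- new best
  Position 8 ('e'): repeat (last at 5), move window start to 6
  Position 8 ('e'): window [6,8] length 3
  Position 9 ('f'): window [6,9] length 4
  Position 10 ('c'): window [6,10] length 5
  Position 11 ('e'): repeat (last at 8), move window start to 9
  Position 11 ('e'): window [9,11] length 3
Longest substring with no repeats: "cfhegd" with length 6

6


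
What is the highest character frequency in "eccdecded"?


Input: eccdecded
Character counts:
  'c': 3
  'd': 3
  'e': 3
Maximum frequency: 3

3


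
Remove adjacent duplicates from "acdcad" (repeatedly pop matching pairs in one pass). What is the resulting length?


Input: acdcad
Stack-based adjacent duplicate removal:
  Read 'a': push. Stack: a
  Read 'c': push. Stack: ac
  Read 'd': push. Stack: acd
  Read 'c': push. Stack: acdc
  Read 'a': push. Stack: acdca
  Read 'd': push. Stack: acdcad
Final stack: "acdcad" (length 6)

6


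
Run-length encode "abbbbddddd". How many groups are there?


Input: abbbbddddd
Scanning for consecutive runs:
  Group 1: 'a' x 1 (positions 0-0)
  Group 2: 'b' x 4 (positions 1-4)
  Group 3: 'd' x 5 (positions 5-9)
Total groups: 3

3


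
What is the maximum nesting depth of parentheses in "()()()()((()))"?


Input: "()()()()((()))"
Tracking depth:
  Position 0 '(': depth becomes 1
  Position 1 ')': depth becomes 0
  Position 2 '(': depth becomes 1
  Position 3 ')': depth becomes 0
  Position 4 '(': depth becomes 1
  Position 5 ')': depth becomes 0
  Position 6 '(': depth becomes 1
  Position 7 ')': depth becomes 0
  Position 8 '(': depth becomes 1
  Position 9 '(': depth becomes 2
  Position 10 '(': depth becomes 3
  Position 11 ')': depth becomes 2
  Position 12 ')': depth becomes 1
  Position 13 ')': depth becomes 0
Maximum depth reached: 3

3


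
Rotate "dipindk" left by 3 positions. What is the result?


Input: "dipindk", rotate left by 3
First 3 characters: "dip"
Remaining characters: "indk"
Concatenate remaining + first: "indk" + "dip" = "indkdip"

indkdip


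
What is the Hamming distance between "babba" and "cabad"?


Comparing "babba" and "cabad" position by position:
  Position 0: 'b' vs 'c' => differ
  Position 1: 'a' vs 'a' => same
  Position 2: 'b' vs 'b' => same
  Position 3: 'b' vs 'a' => differ
  Position 4: 'a' vs 'd' => differ
Total differences (Hamming distance): 3

3
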